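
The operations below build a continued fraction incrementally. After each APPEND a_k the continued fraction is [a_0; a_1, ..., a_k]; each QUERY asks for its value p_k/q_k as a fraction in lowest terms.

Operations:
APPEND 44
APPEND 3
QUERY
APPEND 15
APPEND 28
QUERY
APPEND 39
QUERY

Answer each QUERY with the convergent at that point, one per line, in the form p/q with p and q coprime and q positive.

133/3
57225/1291
2233814/50395

APPEND 44: p_0 = 44·1 + 0 = 44, q_0 = 44·0 + 1 = 1 → 44/1
APPEND 3: p_1 = 3·44 + 1 = 133, q_1 = 3·1 + 0 = 3 → 133/3
APPEND 15: p_2 = 15·133 + 44 = 2039, q_2 = 15·3 + 1 = 46 → 2039/46
APPEND 28: p_3 = 28·2039 + 133 = 57225, q_3 = 28·46 + 3 = 1291 → 57225/1291
APPEND 39: p_4 = 39·57225 + 2039 = 2233814, q_4 = 39·1291 + 46 = 50395 → 2233814/50395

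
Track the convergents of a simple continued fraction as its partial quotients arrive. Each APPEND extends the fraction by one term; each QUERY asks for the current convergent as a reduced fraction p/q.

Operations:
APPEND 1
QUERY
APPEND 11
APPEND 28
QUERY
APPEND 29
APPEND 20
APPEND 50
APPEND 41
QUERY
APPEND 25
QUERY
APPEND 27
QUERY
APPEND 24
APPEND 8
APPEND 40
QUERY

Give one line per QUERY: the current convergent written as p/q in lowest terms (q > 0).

1/1
337/309
402473072/369033051
10071638435/9234822697
272336710817/249709245870
2112208484504483/1936712778103017

APPEND 1: p_0 = 1·1 + 0 = 1, q_0 = 1·0 + 1 = 1 → 1/1
APPEND 11: p_1 = 11·1 + 1 = 12, q_1 = 11·1 + 0 = 11 → 12/11
APPEND 28: p_2 = 28·12 + 1 = 337, q_2 = 28·11 + 1 = 309 → 337/309
APPEND 29: p_3 = 29·337 + 12 = 9785, q_3 = 29·309 + 11 = 8972 → 9785/8972
APPEND 20: p_4 = 20·9785 + 337 = 196037, q_4 = 20·8972 + 309 = 179749 → 196037/179749
APPEND 50: p_5 = 50·196037 + 9785 = 9811635, q_5 = 50·179749 + 8972 = 8996422 → 9811635/8996422
APPEND 41: p_6 = 41·9811635 + 196037 = 402473072, q_6 = 41·8996422 + 179749 = 369033051 → 402473072/369033051
APPEND 25: p_7 = 25·402473072 + 9811635 = 10071638435, q_7 = 25·369033051 + 8996422 = 9234822697 → 10071638435/9234822697
APPEND 27: p_8 = 27·10071638435 + 402473072 = 272336710817, q_8 = 27·9234822697 + 369033051 = 249709245870 → 272336710817/249709245870
APPEND 24: p_9 = 24·272336710817 + 10071638435 = 6546152698043, q_9 = 24·249709245870 + 9234822697 = 6002256723577 → 6546152698043/6002256723577
APPEND 8: p_10 = 8·6546152698043 + 272336710817 = 52641558295161, q_10 = 8·6002256723577 + 249709245870 = 48267763034486 → 52641558295161/48267763034486
APPEND 40: p_11 = 40·52641558295161 + 6546152698043 = 2112208484504483, q_11 = 40·48267763034486 + 6002256723577 = 1936712778103017 → 2112208484504483/1936712778103017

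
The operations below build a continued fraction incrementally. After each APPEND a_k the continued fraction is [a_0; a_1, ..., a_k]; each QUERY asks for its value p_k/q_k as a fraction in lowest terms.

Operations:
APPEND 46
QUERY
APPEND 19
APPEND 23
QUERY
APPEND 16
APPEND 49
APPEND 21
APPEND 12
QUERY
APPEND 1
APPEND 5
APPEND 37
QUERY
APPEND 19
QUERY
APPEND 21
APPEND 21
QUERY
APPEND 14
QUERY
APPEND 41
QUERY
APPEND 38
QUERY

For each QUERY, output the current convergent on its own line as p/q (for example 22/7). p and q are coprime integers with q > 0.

46/1
20171/438
4020792162/87308857
958712835432/20817818599
18241337340785/396098641563
8082804074171042/175512773761425
113543283835386505/2465517721951372
4663357441325017747/101261739373767677
177321126054186060891/3850411613925123098

APPEND 46: p_0 = 46·1 + 0 = 46, q_0 = 46·0 + 1 = 1 → 46/1
APPEND 19: p_1 = 19·46 + 1 = 875, q_1 = 19·1 + 0 = 19 → 875/19
APPEND 23: p_2 = 23·875 + 46 = 20171, q_2 = 23·19 + 1 = 438 → 20171/438
APPEND 16: p_3 = 16·20171 + 875 = 323611, q_3 = 16·438 + 19 = 7027 → 323611/7027
APPEND 49: p_4 = 49·323611 + 20171 = 15877110, q_4 = 49·7027 + 438 = 344761 → 15877110/344761
APPEND 21: p_5 = 21·15877110 + 323611 = 333742921, q_5 = 21·344761 + 7027 = 7247008 → 333742921/7247008
APPEND 12: p_6 = 12·333742921 + 15877110 = 4020792162, q_6 = 12·7247008 + 344761 = 87308857 → 4020792162/87308857
APPEND 1: p_7 = 1·4020792162 + 333742921 = 4354535083, q_7 = 1·87308857 + 7247008 = 94555865 → 4354535083/94555865
APPEND 5: p_8 = 5·4354535083 + 4020792162 = 25793467577, q_8 = 5·94555865 + 87308857 = 560088182 → 25793467577/560088182
APPEND 37: p_9 = 37·25793467577 + 4354535083 = 958712835432, q_9 = 37·560088182 + 94555865 = 20817818599 → 958712835432/20817818599
APPEND 19: p_10 = 19·958712835432 + 25793467577 = 18241337340785, q_10 = 19·20817818599 + 560088182 = 396098641563 → 18241337340785/396098641563
APPEND 21: p_11 = 21·18241337340785 + 958712835432 = 384026796991917, q_11 = 21·396098641563 + 20817818599 = 8338889291422 → 384026796991917/8338889291422
APPEND 21: p_12 = 21·384026796991917 + 18241337340785 = 8082804074171042, q_12 = 21·8338889291422 + 396098641563 = 175512773761425 → 8082804074171042/175512773761425
APPEND 14: p_13 = 14·8082804074171042 + 384026796991917 = 113543283835386505, q_13 = 14·175512773761425 + 8338889291422 = 2465517721951372 → 113543283835386505/2465517721951372
APPEND 41: p_14 = 41·113543283835386505 + 8082804074171042 = 4663357441325017747, q_14 = 41·2465517721951372 + 175512773761425 = 101261739373767677 → 4663357441325017747/101261739373767677
APPEND 38: p_15 = 38·4663357441325017747 + 113543283835386505 = 177321126054186060891, q_15 = 38·101261739373767677 + 2465517721951372 = 3850411613925123098 → 177321126054186060891/3850411613925123098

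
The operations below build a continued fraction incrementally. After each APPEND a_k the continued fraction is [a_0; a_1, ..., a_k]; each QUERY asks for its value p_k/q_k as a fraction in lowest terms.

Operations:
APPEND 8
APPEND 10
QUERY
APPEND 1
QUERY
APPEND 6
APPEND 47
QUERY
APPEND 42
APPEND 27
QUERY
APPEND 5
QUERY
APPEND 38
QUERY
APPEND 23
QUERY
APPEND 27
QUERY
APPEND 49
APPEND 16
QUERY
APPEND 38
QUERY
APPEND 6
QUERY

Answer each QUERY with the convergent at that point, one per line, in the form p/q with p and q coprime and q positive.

APPEND 8: p_0 = 8·1 + 0 = 8, q_0 = 8·0 + 1 = 1 → 8/1
APPEND 10: p_1 = 10·8 + 1 = 81, q_1 = 10·1 + 0 = 10 → 81/10
APPEND 1: p_2 = 1·81 + 8 = 89, q_2 = 1·10 + 1 = 11 → 89/11
APPEND 6: p_3 = 6·89 + 81 = 615, q_3 = 6·11 + 10 = 76 → 615/76
APPEND 47: p_4 = 47·615 + 89 = 28994, q_4 = 47·76 + 11 = 3583 → 28994/3583
APPEND 42: p_5 = 42·28994 + 615 = 1218363, q_5 = 42·3583 + 76 = 150562 → 1218363/150562
APPEND 27: p_6 = 27·1218363 + 28994 = 32924795, q_6 = 27·150562 + 3583 = 4068757 → 32924795/4068757
APPEND 5: p_7 = 5·32924795 + 1218363 = 165842338, q_7 = 5·4068757 + 150562 = 20494347 → 165842338/20494347
APPEND 38: p_8 = 38·165842338 + 32924795 = 6334933639, q_8 = 38·20494347 + 4068757 = 782853943 → 6334933639/782853943
APPEND 23: p_9 = 23·6334933639 + 165842338 = 145869316035, q_9 = 23·782853943 + 20494347 = 18026135036 → 145869316035/18026135036
APPEND 27: p_10 = 27·145869316035 + 6334933639 = 3944806466584, q_10 = 27·18026135036 + 782853943 = 487488499915 → 3944806466584/487488499915
APPEND 49: p_11 = 49·3944806466584 + 145869316035 = 193441386178651, q_11 = 49·487488499915 + 18026135036 = 23904962630871 → 193441386178651/23904962630871
APPEND 16: p_12 = 16·193441386178651 + 3944806466584 = 3099006985325000, q_12 = 16·23904962630871 + 487488499915 = 382966890593851 → 3099006985325000/382966890593851
APPEND 38: p_13 = 38·3099006985325000 + 193441386178651 = 117955706828528651, q_13 = 38·382966890593851 + 23904962630871 = 14576646805197209 → 117955706828528651/14576646805197209
APPEND 6: p_14 = 6·117955706828528651 + 3099006985325000 = 710833247956496906, q_14 = 6·14576646805197209 + 382966890593851 = 87842847721777105 → 710833247956496906/87842847721777105

81/10
89/11
28994/3583
32924795/4068757
165842338/20494347
6334933639/782853943
145869316035/18026135036
3944806466584/487488499915
3099006985325000/382966890593851
117955706828528651/14576646805197209
710833247956496906/87842847721777105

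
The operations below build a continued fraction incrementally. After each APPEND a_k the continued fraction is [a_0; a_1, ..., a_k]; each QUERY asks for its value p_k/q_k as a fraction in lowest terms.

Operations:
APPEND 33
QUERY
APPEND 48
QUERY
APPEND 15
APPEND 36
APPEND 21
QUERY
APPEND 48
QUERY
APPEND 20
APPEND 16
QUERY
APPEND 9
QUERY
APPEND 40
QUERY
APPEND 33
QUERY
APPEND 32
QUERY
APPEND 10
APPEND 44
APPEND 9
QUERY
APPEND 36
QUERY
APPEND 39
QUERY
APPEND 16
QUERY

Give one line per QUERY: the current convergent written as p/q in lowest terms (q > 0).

33/1
1585/48
18055941/546805
867543841/26272644
278770468017/8442267604
2526303144914/76506408121
101330896264577/3068698592444
3346445879875955/101343559958773
107187599052295137/3246062617273180
427827995643393104258/12956316547433616101
15449224817962928450725/467863368438465838028
602947595896197602682533/18259627685647601299193
9662610759157124571371253/292621906338800086625116

APPEND 33: p_0 = 33·1 + 0 = 33, q_0 = 33·0 + 1 = 1 → 33/1
APPEND 48: p_1 = 48·33 + 1 = 1585, q_1 = 48·1 + 0 = 48 → 1585/48
APPEND 15: p_2 = 15·1585 + 33 = 23808, q_2 = 15·48 + 1 = 721 → 23808/721
APPEND 36: p_3 = 36·23808 + 1585 = 858673, q_3 = 36·721 + 48 = 26004 → 858673/26004
APPEND 21: p_4 = 21·858673 + 23808 = 18055941, q_4 = 21·26004 + 721 = 546805 → 18055941/546805
APPEND 48: p_5 = 48·18055941 + 858673 = 867543841, q_5 = 48·546805 + 26004 = 26272644 → 867543841/26272644
APPEND 20: p_6 = 20·867543841 + 18055941 = 17368932761, q_6 = 20·26272644 + 546805 = 525999685 → 17368932761/525999685
APPEND 16: p_7 = 16·17368932761 + 867543841 = 278770468017, q_7 = 16·525999685 + 26272644 = 8442267604 → 278770468017/8442267604
APPEND 9: p_8 = 9·278770468017 + 17368932761 = 2526303144914, q_8 = 9·8442267604 + 525999685 = 76506408121 → 2526303144914/76506408121
APPEND 40: p_9 = 40·2526303144914 + 278770468017 = 101330896264577, q_9 = 40·76506408121 + 8442267604 = 3068698592444 → 101330896264577/3068698592444
APPEND 33: p_10 = 33·101330896264577 + 2526303144914 = 3346445879875955, q_10 = 33·3068698592444 + 76506408121 = 101343559958773 → 3346445879875955/101343559958773
APPEND 32: p_11 = 32·3346445879875955 + 101330896264577 = 107187599052295137, q_11 = 32·101343559958773 + 3068698592444 = 3246062617273180 → 107187599052295137/3246062617273180
APPEND 10: p_12 = 10·107187599052295137 + 3346445879875955 = 1075222436402827325, q_12 = 10·3246062617273180 + 101343559958773 = 32561969732690573 → 1075222436402827325/32561969732690573
APPEND 44: p_13 = 44·1075222436402827325 + 107187599052295137 = 47416974800776697437, q_13 = 44·32561969732690573 + 3246062617273180 = 1435972730855658392 → 47416974800776697437/1435972730855658392
APPEND 9: p_14 = 9·47416974800776697437 + 1075222436402827325 = 427827995643393104258, q_14 = 9·1435972730855658392 + 32561969732690573 = 12956316547433616101 → 427827995643393104258/12956316547433616101
APPEND 36: p_15 = 36·427827995643393104258 + 47416974800776697437 = 15449224817962928450725, q_15 = 36·12956316547433616101 + 1435972730855658392 = 467863368438465838028 → 15449224817962928450725/467863368438465838028
APPEND 39: p_16 = 39·15449224817962928450725 + 427827995643393104258 = 602947595896197602682533, q_16 = 39·467863368438465838028 + 12956316547433616101 = 18259627685647601299193 → 602947595896197602682533/18259627685647601299193
APPEND 16: p_17 = 16·602947595896197602682533 + 15449224817962928450725 = 9662610759157124571371253, q_17 = 16·18259627685647601299193 + 467863368438465838028 = 292621906338800086625116 → 9662610759157124571371253/292621906338800086625116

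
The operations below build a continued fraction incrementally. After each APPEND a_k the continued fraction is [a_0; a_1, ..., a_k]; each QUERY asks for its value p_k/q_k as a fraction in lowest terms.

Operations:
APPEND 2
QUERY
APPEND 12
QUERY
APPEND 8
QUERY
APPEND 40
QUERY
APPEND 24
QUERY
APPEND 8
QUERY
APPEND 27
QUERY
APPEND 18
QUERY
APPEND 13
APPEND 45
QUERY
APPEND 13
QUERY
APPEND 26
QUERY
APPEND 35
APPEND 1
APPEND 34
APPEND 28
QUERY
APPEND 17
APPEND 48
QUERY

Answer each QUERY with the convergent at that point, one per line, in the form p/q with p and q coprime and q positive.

2/1
25/12
202/97
8105/3892
194722/93505
1565881/751932
42473509/20395669
766089043/367873974
450839487103/216491953869
5870914963407/2819198157628
153094628535685/73515644052197
5408162619346354547/2596985680706560804
4427730537734778704579/2126184734791527361012

APPEND 2: p_0 = 2·1 + 0 = 2, q_0 = 2·0 + 1 = 1 → 2/1
APPEND 12: p_1 = 12·2 + 1 = 25, q_1 = 12·1 + 0 = 12 → 25/12
APPEND 8: p_2 = 8·25 + 2 = 202, q_2 = 8·12 + 1 = 97 → 202/97
APPEND 40: p_3 = 40·202 + 25 = 8105, q_3 = 40·97 + 12 = 3892 → 8105/3892
APPEND 24: p_4 = 24·8105 + 202 = 194722, q_4 = 24·3892 + 97 = 93505 → 194722/93505
APPEND 8: p_5 = 8·194722 + 8105 = 1565881, q_5 = 8·93505 + 3892 = 751932 → 1565881/751932
APPEND 27: p_6 = 27·1565881 + 194722 = 42473509, q_6 = 27·751932 + 93505 = 20395669 → 42473509/20395669
APPEND 18: p_7 = 18·42473509 + 1565881 = 766089043, q_7 = 18·20395669 + 751932 = 367873974 → 766089043/367873974
APPEND 13: p_8 = 13·766089043 + 42473509 = 10001631068, q_8 = 13·367873974 + 20395669 = 4802757331 → 10001631068/4802757331
APPEND 45: p_9 = 45·10001631068 + 766089043 = 450839487103, q_9 = 45·4802757331 + 367873974 = 216491953869 → 450839487103/216491953869
APPEND 13: p_10 = 13·450839487103 + 10001631068 = 5870914963407, q_10 = 13·216491953869 + 4802757331 = 2819198157628 → 5870914963407/2819198157628
APPEND 26: p_11 = 26·5870914963407 + 450839487103 = 153094628535685, q_11 = 26·2819198157628 + 216491953869 = 73515644052197 → 153094628535685/73515644052197
APPEND 35: p_12 = 35·153094628535685 + 5870914963407 = 5364182913712382, q_12 = 35·73515644052197 + 2819198157628 = 2575866739984523 → 5364182913712382/2575866739984523
APPEND 1: p_13 = 1·5364182913712382 + 153094628535685 = 5517277542248067, q_13 = 1·2575866739984523 + 73515644052197 = 2649382384036720 → 5517277542248067/2649382384036720
APPEND 34: p_14 = 34·5517277542248067 + 5364182913712382 = 192951619350146660, q_14 = 34·2649382384036720 + 2575866739984523 = 92654867797233003 → 192951619350146660/92654867797233003
APPEND 28: p_15 = 28·192951619350146660 + 5517277542248067 = 5408162619346354547, q_15 = 28·92654867797233003 + 2649382384036720 = 2596985680706560804 → 5408162619346354547/2596985680706560804
APPEND 17: p_16 = 17·5408162619346354547 + 192951619350146660 = 92131716148238173959, q_16 = 17·2596985680706560804 + 92654867797233003 = 44241411439808766671 → 92131716148238173959/44241411439808766671
APPEND 48: p_17 = 48·92131716148238173959 + 5408162619346354547 = 4427730537734778704579, q_17 = 48·44241411439808766671 + 2596985680706560804 = 2126184734791527361012 → 4427730537734778704579/2126184734791527361012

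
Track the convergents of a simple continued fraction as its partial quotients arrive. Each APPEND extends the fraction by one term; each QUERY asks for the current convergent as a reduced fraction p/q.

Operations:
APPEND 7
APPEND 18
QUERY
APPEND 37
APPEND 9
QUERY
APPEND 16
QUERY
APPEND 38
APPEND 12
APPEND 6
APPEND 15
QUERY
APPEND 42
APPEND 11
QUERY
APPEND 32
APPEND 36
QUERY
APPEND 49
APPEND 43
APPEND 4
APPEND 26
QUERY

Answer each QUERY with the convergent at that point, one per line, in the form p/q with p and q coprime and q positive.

127/18
42481/6021
684402/97003
28899361581/4096020718
13401367537406/1899428779037
15495541211931818/2196244289438705
3451477311270584038499/489191518471670529103

APPEND 7: p_0 = 7·1 + 0 = 7, q_0 = 7·0 + 1 = 1 → 7/1
APPEND 18: p_1 = 18·7 + 1 = 127, q_1 = 18·1 + 0 = 18 → 127/18
APPEND 37: p_2 = 37·127 + 7 = 4706, q_2 = 37·18 + 1 = 667 → 4706/667
APPEND 9: p_3 = 9·4706 + 127 = 42481, q_3 = 9·667 + 18 = 6021 → 42481/6021
APPEND 16: p_4 = 16·42481 + 4706 = 684402, q_4 = 16·6021 + 667 = 97003 → 684402/97003
APPEND 38: p_5 = 38·684402 + 42481 = 26049757, q_5 = 38·97003 + 6021 = 3692135 → 26049757/3692135
APPEND 12: p_6 = 12·26049757 + 684402 = 313281486, q_6 = 12·3692135 + 97003 = 44402623 → 313281486/44402623
APPEND 6: p_7 = 6·313281486 + 26049757 = 1905738673, q_7 = 6·44402623 + 3692135 = 270107873 → 1905738673/270107873
APPEND 15: p_8 = 15·1905738673 + 313281486 = 28899361581, q_8 = 15·270107873 + 44402623 = 4096020718 → 28899361581/4096020718
APPEND 42: p_9 = 42·28899361581 + 1905738673 = 1215678925075, q_9 = 42·4096020718 + 270107873 = 172302978029 → 1215678925075/172302978029
APPEND 11: p_10 = 11·1215678925075 + 28899361581 = 13401367537406, q_10 = 11·172302978029 + 4096020718 = 1899428779037 → 13401367537406/1899428779037
APPEND 32: p_11 = 32·13401367537406 + 1215678925075 = 430059440122067, q_11 = 32·1899428779037 + 172302978029 = 60954023907213 → 430059440122067/60954023907213
APPEND 36: p_12 = 36·430059440122067 + 13401367537406 = 15495541211931818, q_12 = 36·60954023907213 + 1899428779037 = 2196244289438705 → 15495541211931818/2196244289438705
APPEND 49: p_13 = 49·15495541211931818 + 430059440122067 = 759711578824781149, q_13 = 49·2196244289438705 + 60954023907213 = 107676924206403758 → 759711578824781149/107676924206403758
APPEND 43: p_14 = 43·759711578824781149 + 15495541211931818 = 32683093430677521225, q_14 = 43·107676924206403758 + 2196244289438705 = 4632303985164800299 → 32683093430677521225/4632303985164800299
APPEND 4: p_15 = 4·32683093430677521225 + 759711578824781149 = 131492085301534866049, q_15 = 4·4632303985164800299 + 107676924206403758 = 18636892864865604954 → 131492085301534866049/18636892864865604954
APPEND 26: p_16 = 26·131492085301534866049 + 32683093430677521225 = 3451477311270584038499, q_16 = 26·18636892864865604954 + 4632303985164800299 = 489191518471670529103 → 3451477311270584038499/489191518471670529103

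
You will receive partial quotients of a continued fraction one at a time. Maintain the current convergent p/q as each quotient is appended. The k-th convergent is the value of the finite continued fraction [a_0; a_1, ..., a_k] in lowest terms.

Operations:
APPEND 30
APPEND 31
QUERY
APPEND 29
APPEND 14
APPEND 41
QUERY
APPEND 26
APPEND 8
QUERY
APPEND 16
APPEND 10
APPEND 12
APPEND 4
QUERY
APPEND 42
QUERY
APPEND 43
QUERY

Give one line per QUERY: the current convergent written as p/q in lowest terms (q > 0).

APPEND 30: p_0 = 30·1 + 0 = 30, q_0 = 30·0 + 1 = 1 → 30/1
APPEND 31: p_1 = 31·30 + 1 = 931, q_1 = 31·1 + 0 = 31 → 931/31
APPEND 29: p_2 = 29·931 + 30 = 27029, q_2 = 29·31 + 1 = 900 → 27029/900
APPEND 14: p_3 = 14·27029 + 931 = 379337, q_3 = 14·900 + 31 = 12631 → 379337/12631
APPEND 41: p_4 = 41·379337 + 27029 = 15579846, q_4 = 41·12631 + 900 = 518771 → 15579846/518771
APPEND 26: p_5 = 26·15579846 + 379337 = 405455333, q_5 = 26·518771 + 12631 = 13500677 → 405455333/13500677
APPEND 8: p_6 = 8·405455333 + 15579846 = 3259222510, q_6 = 8·13500677 + 518771 = 108524187 → 3259222510/108524187
APPEND 16: p_7 = 16·3259222510 + 405455333 = 52553015493, q_7 = 16·108524187 + 13500677 = 1749887669 → 52553015493/1749887669
APPEND 10: p_8 = 10·52553015493 + 3259222510 = 528789377440, q_8 = 10·1749887669 + 108524187 = 17607400877 → 528789377440/17607400877
APPEND 12: p_9 = 12·528789377440 + 52553015493 = 6398025544773, q_9 = 12·17607400877 + 1749887669 = 213038698193 → 6398025544773/213038698193
APPEND 4: p_10 = 4·6398025544773 + 528789377440 = 26120891556532, q_10 = 4·213038698193 + 17607400877 = 869762193649 → 26120891556532/869762193649
APPEND 42: p_11 = 42·26120891556532 + 6398025544773 = 1103475470919117, q_11 = 42·869762193649 + 213038698193 = 36743050831451 → 1103475470919117/36743050831451
APPEND 43: p_12 = 43·1103475470919117 + 26120891556532 = 47475566141078563, q_12 = 43·36743050831451 + 869762193649 = 1580820947946042 → 47475566141078563/1580820947946042

931/31
15579846/518771
3259222510/108524187
26120891556532/869762193649
1103475470919117/36743050831451
47475566141078563/1580820947946042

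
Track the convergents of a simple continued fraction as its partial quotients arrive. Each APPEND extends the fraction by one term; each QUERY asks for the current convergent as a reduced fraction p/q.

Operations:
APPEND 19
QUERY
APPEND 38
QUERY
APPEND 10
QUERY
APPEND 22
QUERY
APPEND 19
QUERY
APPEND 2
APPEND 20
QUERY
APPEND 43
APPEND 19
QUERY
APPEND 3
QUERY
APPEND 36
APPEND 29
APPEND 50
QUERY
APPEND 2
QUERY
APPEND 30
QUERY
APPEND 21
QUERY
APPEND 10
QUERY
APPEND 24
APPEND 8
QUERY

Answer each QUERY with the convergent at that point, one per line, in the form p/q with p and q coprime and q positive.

APPEND 19: p_0 = 19·1 + 0 = 19, q_0 = 19·0 + 1 = 1 → 19/1
APPEND 38: p_1 = 38·19 + 1 = 723, q_1 = 38·1 + 0 = 38 → 723/38
APPEND 10: p_2 = 10·723 + 19 = 7249, q_2 = 10·38 + 1 = 381 → 7249/381
APPEND 22: p_3 = 22·7249 + 723 = 160201, q_3 = 22·381 + 38 = 8420 → 160201/8420
APPEND 19: p_4 = 19·160201 + 7249 = 3051068, q_4 = 19·8420 + 381 = 160361 → 3051068/160361
APPEND 2: p_5 = 2·3051068 + 160201 = 6262337, q_5 = 2·160361 + 8420 = 329142 → 6262337/329142
APPEND 20: p_6 = 20·6262337 + 3051068 = 128297808, q_6 = 20·329142 + 160361 = 6743201 → 128297808/6743201
APPEND 43: p_7 = 43·128297808 + 6262337 = 5523068081, q_7 = 43·6743201 + 329142 = 290286785 → 5523068081/290286785
APPEND 19: p_8 = 19·5523068081 + 128297808 = 105066591347, q_8 = 19·290286785 + 6743201 = 5522192116 → 105066591347/5522192116
APPEND 3: p_9 = 3·105066591347 + 5523068081 = 320722842122, q_9 = 3·5522192116 + 290286785 = 16856863133 → 320722842122/16856863133
APPEND 36: p_10 = 36·320722842122 + 105066591347 = 11651088907739, q_10 = 36·16856863133 + 5522192116 = 612369264904 → 11651088907739/612369264904
APPEND 29: p_11 = 29·11651088907739 + 320722842122 = 338202301166553, q_11 = 29·612369264904 + 16856863133 = 17775565545349 → 338202301166553/17775565545349
APPEND 50: p_12 = 50·338202301166553 + 11651088907739 = 16921766147235389, q_12 = 50·17775565545349 + 612369264904 = 889390646532354 → 16921766147235389/889390646532354
APPEND 2: p_13 = 2·16921766147235389 + 338202301166553 = 34181734595637331, q_13 = 2·889390646532354 + 17775565545349 = 1796556858610057 → 34181734595637331/1796556858610057
APPEND 30: p_14 = 30·34181734595637331 + 16921766147235389 = 1042373804016355319, q_14 = 30·1796556858610057 + 889390646532354 = 54786096404834064 → 1042373804016355319/54786096404834064
APPEND 21: p_15 = 21·1042373804016355319 + 34181734595637331 = 21924031618939099030, q_15 = 21·54786096404834064 + 1796556858610057 = 1152304581360125401 → 21924031618939099030/1152304581360125401
APPEND 10: p_16 = 10·21924031618939099030 + 1042373804016355319 = 220282689993407345619, q_16 = 10·1152304581360125401 + 54786096404834064 = 11577831910006088074 → 220282689993407345619/11577831910006088074
APPEND 24: p_17 = 24·220282689993407345619 + 21924031618939099030 = 5308708591460715393886, q_17 = 24·11577831910006088074 + 1152304581360125401 = 279020270421506239177 → 5308708591460715393886/279020270421506239177
APPEND 8: p_18 = 8·5308708591460715393886 + 220282689993407345619 = 42689951421679130496707, q_18 = 8·279020270421506239177 + 11577831910006088074 = 2243739995282056001490 → 42689951421679130496707/2243739995282056001490

19/1
723/38
7249/381
160201/8420
3051068/160361
128297808/6743201
105066591347/5522192116
320722842122/16856863133
16921766147235389/889390646532354
34181734595637331/1796556858610057
1042373804016355319/54786096404834064
21924031618939099030/1152304581360125401
220282689993407345619/11577831910006088074
42689951421679130496707/2243739995282056001490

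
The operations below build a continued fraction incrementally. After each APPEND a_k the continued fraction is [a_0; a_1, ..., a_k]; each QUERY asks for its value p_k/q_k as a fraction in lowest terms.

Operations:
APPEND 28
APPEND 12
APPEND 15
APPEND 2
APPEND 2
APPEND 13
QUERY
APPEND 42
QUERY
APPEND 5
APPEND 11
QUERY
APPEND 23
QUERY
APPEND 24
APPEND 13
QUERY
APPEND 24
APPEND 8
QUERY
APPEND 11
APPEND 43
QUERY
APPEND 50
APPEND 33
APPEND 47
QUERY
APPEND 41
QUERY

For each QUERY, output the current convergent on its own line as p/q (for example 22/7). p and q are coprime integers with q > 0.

349660/12451
14711809/523871
827707564/29473737
19111182677/680527757
5992560376233/213388346522
1160240121347465/41314847997986
556157898158918782/19804158296671983
43204023861724039007442/1538446780029883465009
1772283620948981212350331/63109029813406371840509

APPEND 28: p_0 = 28·1 + 0 = 28, q_0 = 28·0 + 1 = 1 → 28/1
APPEND 12: p_1 = 12·28 + 1 = 337, q_1 = 12·1 + 0 = 12 → 337/12
APPEND 15: p_2 = 15·337 + 28 = 5083, q_2 = 15·12 + 1 = 181 → 5083/181
APPEND 2: p_3 = 2·5083 + 337 = 10503, q_3 = 2·181 + 12 = 374 → 10503/374
APPEND 2: p_4 = 2·10503 + 5083 = 26089, q_4 = 2·374 + 181 = 929 → 26089/929
APPEND 13: p_5 = 13·26089 + 10503 = 349660, q_5 = 13·929 + 374 = 12451 → 349660/12451
APPEND 42: p_6 = 42·349660 + 26089 = 14711809, q_6 = 42·12451 + 929 = 523871 → 14711809/523871
APPEND 5: p_7 = 5·14711809 + 349660 = 73908705, q_7 = 5·523871 + 12451 = 2631806 → 73908705/2631806
APPEND 11: p_8 = 11·73908705 + 14711809 = 827707564, q_8 = 11·2631806 + 523871 = 29473737 → 827707564/29473737
APPEND 23: p_9 = 23·827707564 + 73908705 = 19111182677, q_9 = 23·29473737 + 2631806 = 680527757 → 19111182677/680527757
APPEND 24: p_10 = 24·19111182677 + 827707564 = 459496091812, q_10 = 24·680527757 + 29473737 = 16362139905 → 459496091812/16362139905
APPEND 13: p_11 = 13·459496091812 + 19111182677 = 5992560376233, q_11 = 13·16362139905 + 680527757 = 213388346522 → 5992560376233/213388346522
APPEND 24: p_12 = 24·5992560376233 + 459496091812 = 144280945121404, q_12 = 24·213388346522 + 16362139905 = 5137682456433 → 144280945121404/5137682456433
APPEND 8: p_13 = 8·144280945121404 + 5992560376233 = 1160240121347465, q_13 = 8·5137682456433 + 213388346522 = 41314847997986 → 1160240121347465/41314847997986
APPEND 11: p_14 = 11·1160240121347465 + 144280945121404 = 12906922279943519, q_14 = 11·41314847997986 + 5137682456433 = 459601010434279 → 12906922279943519/459601010434279
APPEND 43: p_15 = 43·12906922279943519 + 1160240121347465 = 556157898158918782, q_15 = 43·459601010434279 + 41314847997986 = 19804158296671983 → 556157898158918782/19804158296671983
APPEND 50: p_16 = 50·556157898158918782 + 12906922279943519 = 27820801830225882619, q_16 = 50·19804158296671983 + 459601010434279 = 990667515844033429 → 27820801830225882619/990667515844033429
APPEND 33: p_17 = 33·27820801830225882619 + 556157898158918782 = 918642618295613045209, q_17 = 33·990667515844033429 + 19804158296671983 = 32711832181149775140 → 918642618295613045209/32711832181149775140
APPEND 47: p_18 = 47·918642618295613045209 + 27820801830225882619 = 43204023861724039007442, q_18 = 47·32711832181149775140 + 990667515844033429 = 1538446780029883465009 → 43204023861724039007442/1538446780029883465009
APPEND 41: p_19 = 41·43204023861724039007442 + 918642618295613045209 = 1772283620948981212350331, q_19 = 41·1538446780029883465009 + 32711832181149775140 = 63109029813406371840509 → 1772283620948981212350331/63109029813406371840509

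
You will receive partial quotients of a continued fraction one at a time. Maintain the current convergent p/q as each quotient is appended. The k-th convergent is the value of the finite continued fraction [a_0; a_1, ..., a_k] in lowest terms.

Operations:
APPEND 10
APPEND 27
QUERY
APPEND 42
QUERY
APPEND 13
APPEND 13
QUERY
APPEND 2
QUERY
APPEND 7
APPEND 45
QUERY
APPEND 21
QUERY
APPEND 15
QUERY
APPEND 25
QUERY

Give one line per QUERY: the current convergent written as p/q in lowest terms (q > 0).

271/27
11392/1135
1940163/193301
4028693/401384
1360374323/135535889
28598001797/2849256658
430330401278/42874385759
10786858033747/1074708900633

APPEND 10: p_0 = 10·1 + 0 = 10, q_0 = 10·0 + 1 = 1 → 10/1
APPEND 27: p_1 = 27·10 + 1 = 271, q_1 = 27·1 + 0 = 27 → 271/27
APPEND 42: p_2 = 42·271 + 10 = 11392, q_2 = 42·27 + 1 = 1135 → 11392/1135
APPEND 13: p_3 = 13·11392 + 271 = 148367, q_3 = 13·1135 + 27 = 14782 → 148367/14782
APPEND 13: p_4 = 13·148367 + 11392 = 1940163, q_4 = 13·14782 + 1135 = 193301 → 1940163/193301
APPEND 2: p_5 = 2·1940163 + 148367 = 4028693, q_5 = 2·193301 + 14782 = 401384 → 4028693/401384
APPEND 7: p_6 = 7·4028693 + 1940163 = 30141014, q_6 = 7·401384 + 193301 = 3002989 → 30141014/3002989
APPEND 45: p_7 = 45·30141014 + 4028693 = 1360374323, q_7 = 45·3002989 + 401384 = 135535889 → 1360374323/135535889
APPEND 21: p_8 = 21·1360374323 + 30141014 = 28598001797, q_8 = 21·135535889 + 3002989 = 2849256658 → 28598001797/2849256658
APPEND 15: p_9 = 15·28598001797 + 1360374323 = 430330401278, q_9 = 15·2849256658 + 135535889 = 42874385759 → 430330401278/42874385759
APPEND 25: p_10 = 25·430330401278 + 28598001797 = 10786858033747, q_10 = 25·42874385759 + 2849256658 = 1074708900633 → 10786858033747/1074708900633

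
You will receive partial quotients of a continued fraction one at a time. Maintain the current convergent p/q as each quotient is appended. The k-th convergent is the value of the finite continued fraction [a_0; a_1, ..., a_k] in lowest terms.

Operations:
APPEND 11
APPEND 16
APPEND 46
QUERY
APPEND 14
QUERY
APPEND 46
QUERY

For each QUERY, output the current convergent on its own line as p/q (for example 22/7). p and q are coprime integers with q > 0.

APPEND 11: p_0 = 11·1 + 0 = 11, q_0 = 11·0 + 1 = 1 → 11/1
APPEND 16: p_1 = 16·11 + 1 = 177, q_1 = 16·1 + 0 = 16 → 177/16
APPEND 46: p_2 = 46·177 + 11 = 8153, q_2 = 46·16 + 1 = 737 → 8153/737
APPEND 14: p_3 = 14·8153 + 177 = 114319, q_3 = 14·737 + 16 = 10334 → 114319/10334
APPEND 46: p_4 = 46·114319 + 8153 = 5266827, q_4 = 46·10334 + 737 = 476101 → 5266827/476101

8153/737
114319/10334
5266827/476101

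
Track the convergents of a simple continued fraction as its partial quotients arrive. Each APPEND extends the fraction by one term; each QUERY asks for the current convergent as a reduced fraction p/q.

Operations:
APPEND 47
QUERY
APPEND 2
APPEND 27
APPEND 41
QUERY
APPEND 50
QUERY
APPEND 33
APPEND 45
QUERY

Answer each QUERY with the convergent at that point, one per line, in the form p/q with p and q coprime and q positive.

47/1
107187/2257
5361962/112905
7972698947/167878395

APPEND 47: p_0 = 47·1 + 0 = 47, q_0 = 47·0 + 1 = 1 → 47/1
APPEND 2: p_1 = 2·47 + 1 = 95, q_1 = 2·1 + 0 = 2 → 95/2
APPEND 27: p_2 = 27·95 + 47 = 2612, q_2 = 27·2 + 1 = 55 → 2612/55
APPEND 41: p_3 = 41·2612 + 95 = 107187, q_3 = 41·55 + 2 = 2257 → 107187/2257
APPEND 50: p_4 = 50·107187 + 2612 = 5361962, q_4 = 50·2257 + 55 = 112905 → 5361962/112905
APPEND 33: p_5 = 33·5361962 + 107187 = 177051933, q_5 = 33·112905 + 2257 = 3728122 → 177051933/3728122
APPEND 45: p_6 = 45·177051933 + 5361962 = 7972698947, q_6 = 45·3728122 + 112905 = 167878395 → 7972698947/167878395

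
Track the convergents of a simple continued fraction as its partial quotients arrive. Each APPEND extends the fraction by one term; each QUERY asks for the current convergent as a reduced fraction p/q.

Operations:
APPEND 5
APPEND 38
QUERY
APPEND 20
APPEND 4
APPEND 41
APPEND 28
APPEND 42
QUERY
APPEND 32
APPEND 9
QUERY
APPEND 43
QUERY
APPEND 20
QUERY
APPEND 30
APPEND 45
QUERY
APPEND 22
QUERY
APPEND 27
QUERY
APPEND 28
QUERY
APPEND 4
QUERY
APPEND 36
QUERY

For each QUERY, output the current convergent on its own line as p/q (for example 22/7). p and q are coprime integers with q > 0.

APPEND 5: p_0 = 5·1 + 0 = 5, q_0 = 5·0 + 1 = 1 → 5/1
APPEND 38: p_1 = 38·5 + 1 = 191, q_1 = 38·1 + 0 = 38 → 191/38
APPEND 20: p_2 = 20·191 + 5 = 3825, q_2 = 20·38 + 1 = 761 → 3825/761
APPEND 4: p_3 = 4·3825 + 191 = 15491, q_3 = 4·761 + 38 = 3082 → 15491/3082
APPEND 41: p_4 = 41·15491 + 3825 = 638956, q_4 = 41·3082 + 761 = 127123 → 638956/127123
APPEND 28: p_5 = 28·638956 + 15491 = 17906259, q_5 = 28·127123 + 3082 = 3562526 → 17906259/3562526
APPEND 42: p_6 = 42·17906259 + 638956 = 752701834, q_6 = 42·3562526 + 127123 = 149753215 → 752701834/149753215
APPEND 32: p_7 = 32·752701834 + 17906259 = 24104364947, q_7 = 32·149753215 + 3562526 = 4795665406 → 24104364947/4795665406
APPEND 9: p_8 = 9·24104364947 + 752701834 = 217691986357, q_8 = 9·4795665406 + 149753215 = 43310741869 → 217691986357/43310741869
APPEND 43: p_9 = 43·217691986357 + 24104364947 = 9384859778298, q_9 = 43·43310741869 + 4795665406 = 1867157565773 → 9384859778298/1867157565773
APPEND 20: p_10 = 20·9384859778298 + 217691986357 = 187914887552317, q_10 = 20·1867157565773 + 43310741869 = 37386462057329 → 187914887552317/37386462057329
APPEND 30: p_11 = 30·187914887552317 + 9384859778298 = 5646831486347808, q_11 = 30·37386462057329 + 1867157565773 = 1123461019285643 → 5646831486347808/1123461019285643
APPEND 45: p_12 = 45·5646831486347808 + 187914887552317 = 254295331773203677, q_12 = 45·1123461019285643 + 37386462057329 = 50593132329911264 → 254295331773203677/50593132329911264
APPEND 22: p_13 = 22·254295331773203677 + 5646831486347808 = 5600144130496828702, q_13 = 22·50593132329911264 + 1123461019285643 = 1114172372277333451 → 5600144130496828702/1114172372277333451
APPEND 27: p_14 = 27·5600144130496828702 + 254295331773203677 = 151458186855187578631, q_14 = 27·1114172372277333451 + 50593132329911264 = 30133247183817914441 → 151458186855187578631/30133247183817914441
APPEND 28: p_15 = 28·151458186855187578631 + 5600144130496828702 = 4246429376075749030370, q_15 = 28·30133247183817914441 + 1114172372277333451 = 844845093519178937799 → 4246429376075749030370/844845093519178937799
APPEND 4: p_16 = 4·4246429376075749030370 + 151458186855187578631 = 17137175691158183700111, q_16 = 4·844845093519178937799 + 30133247183817914441 = 3409513621260533665637 → 17137175691158183700111/3409513621260533665637
APPEND 36: p_17 = 36·17137175691158183700111 + 4246429376075749030370 = 621184754257770362234366, q_17 = 36·3409513621260533665637 + 844845093519178937799 = 123587335458898390900731 → 621184754257770362234366/123587335458898390900731

191/38
752701834/149753215
217691986357/43310741869
9384859778298/1867157565773
187914887552317/37386462057329
254295331773203677/50593132329911264
5600144130496828702/1114172372277333451
151458186855187578631/30133247183817914441
4246429376075749030370/844845093519178937799
17137175691158183700111/3409513621260533665637
621184754257770362234366/123587335458898390900731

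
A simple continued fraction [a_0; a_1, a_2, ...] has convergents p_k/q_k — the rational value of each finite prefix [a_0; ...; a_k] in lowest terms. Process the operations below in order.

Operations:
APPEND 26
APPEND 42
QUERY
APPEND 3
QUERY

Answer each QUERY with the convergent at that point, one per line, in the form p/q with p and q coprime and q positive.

1093/42
3305/127

APPEND 26: p_0 = 26·1 + 0 = 26, q_0 = 26·0 + 1 = 1 → 26/1
APPEND 42: p_1 = 42·26 + 1 = 1093, q_1 = 42·1 + 0 = 42 → 1093/42
APPEND 3: p_2 = 3·1093 + 26 = 3305, q_2 = 3·42 + 1 = 127 → 3305/127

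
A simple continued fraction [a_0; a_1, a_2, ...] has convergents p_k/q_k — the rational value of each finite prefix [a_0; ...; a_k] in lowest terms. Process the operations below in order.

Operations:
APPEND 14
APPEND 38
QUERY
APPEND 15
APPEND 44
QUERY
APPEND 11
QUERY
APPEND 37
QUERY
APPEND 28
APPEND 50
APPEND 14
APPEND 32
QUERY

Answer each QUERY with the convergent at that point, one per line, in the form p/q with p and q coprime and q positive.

APPEND 14: p_0 = 14·1 + 0 = 14, q_0 = 14·0 + 1 = 1 → 14/1
APPEND 38: p_1 = 38·14 + 1 = 533, q_1 = 38·1 + 0 = 38 → 533/38
APPEND 15: p_2 = 15·533 + 14 = 8009, q_2 = 15·38 + 1 = 571 → 8009/571
APPEND 44: p_3 = 44·8009 + 533 = 352929, q_3 = 44·571 + 38 = 25162 → 352929/25162
APPEND 11: p_4 = 11·352929 + 8009 = 3890228, q_4 = 11·25162 + 571 = 277353 → 3890228/277353
APPEND 37: p_5 = 37·3890228 + 352929 = 144291365, q_5 = 37·277353 + 25162 = 10287223 → 144291365/10287223
APPEND 28: p_6 = 28·144291365 + 3890228 = 4044048448, q_6 = 28·10287223 + 277353 = 288319597 → 4044048448/288319597
APPEND 50: p_7 = 50·4044048448 + 144291365 = 202346713765, q_7 = 50·288319597 + 10287223 = 14426267073 → 202346713765/14426267073
APPEND 14: p_8 = 14·202346713765 + 4044048448 = 2836898041158, q_8 = 14·14426267073 + 288319597 = 202256058619 → 2836898041158/202256058619
APPEND 32: p_9 = 32·2836898041158 + 202346713765 = 90983084030821, q_9 = 32·202256058619 + 14426267073 = 6486620142881 → 90983084030821/6486620142881

533/38
352929/25162
3890228/277353
144291365/10287223
90983084030821/6486620142881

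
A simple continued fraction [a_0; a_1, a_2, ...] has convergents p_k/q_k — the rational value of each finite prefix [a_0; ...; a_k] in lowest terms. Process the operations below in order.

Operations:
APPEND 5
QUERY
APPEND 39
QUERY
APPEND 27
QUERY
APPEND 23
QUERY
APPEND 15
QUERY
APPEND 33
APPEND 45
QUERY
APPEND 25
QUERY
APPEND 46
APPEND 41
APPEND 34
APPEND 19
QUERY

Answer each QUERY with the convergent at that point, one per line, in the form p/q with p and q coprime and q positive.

APPEND 5: p_0 = 5·1 + 0 = 5, q_0 = 5·0 + 1 = 1 → 5/1
APPEND 39: p_1 = 39·5 + 1 = 196, q_1 = 39·1 + 0 = 39 → 196/39
APPEND 27: p_2 = 27·196 + 5 = 5297, q_2 = 27·39 + 1 = 1054 → 5297/1054
APPEND 23: p_3 = 23·5297 + 196 = 122027, q_3 = 23·1054 + 39 = 24281 → 122027/24281
APPEND 15: p_4 = 15·122027 + 5297 = 1835702, q_4 = 15·24281 + 1054 = 365269 → 1835702/365269
APPEND 33: p_5 = 33·1835702 + 122027 = 60700193, q_5 = 33·365269 + 24281 = 12078158 → 60700193/12078158
APPEND 45: p_6 = 45·60700193 + 1835702 = 2733344387, q_6 = 45·12078158 + 365269 = 543882379 → 2733344387/543882379
APPEND 25: p_7 = 25·2733344387 + 60700193 = 68394309868, q_7 = 25·543882379 + 12078158 = 13609137633 → 68394309868/13609137633
APPEND 46: p_8 = 46·68394309868 + 2733344387 = 3148871598315, q_8 = 46·13609137633 + 543882379 = 626564213497 → 3148871598315/626564213497
APPEND 41: p_9 = 41·3148871598315 + 68394309868 = 129172129840783, q_9 = 41·626564213497 + 13609137633 = 25702741891010 → 129172129840783/25702741891010
APPEND 34: p_10 = 34·129172129840783 + 3148871598315 = 4395001286184937, q_10 = 34·25702741891010 + 626564213497 = 874519788507837 → 4395001286184937/874519788507837
APPEND 19: p_11 = 19·4395001286184937 + 129172129840783 = 83634196567354586, q_11 = 19·874519788507837 + 25702741891010 = 16641578723539913 → 83634196567354586/16641578723539913

5/1
196/39
5297/1054
122027/24281
1835702/365269
2733344387/543882379
68394309868/13609137633
83634196567354586/16641578723539913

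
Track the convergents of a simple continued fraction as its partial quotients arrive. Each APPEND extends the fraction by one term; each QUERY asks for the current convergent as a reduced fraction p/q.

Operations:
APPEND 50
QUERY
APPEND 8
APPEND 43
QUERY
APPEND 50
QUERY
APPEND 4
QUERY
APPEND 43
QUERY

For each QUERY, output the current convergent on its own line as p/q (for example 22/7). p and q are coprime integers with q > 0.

50/1
17293/345
865051/17258
3477497/69377
150397422/3000469

APPEND 50: p_0 = 50·1 + 0 = 50, q_0 = 50·0 + 1 = 1 → 50/1
APPEND 8: p_1 = 8·50 + 1 = 401, q_1 = 8·1 + 0 = 8 → 401/8
APPEND 43: p_2 = 43·401 + 50 = 17293, q_2 = 43·8 + 1 = 345 → 17293/345
APPEND 50: p_3 = 50·17293 + 401 = 865051, q_3 = 50·345 + 8 = 17258 → 865051/17258
APPEND 4: p_4 = 4·865051 + 17293 = 3477497, q_4 = 4·17258 + 345 = 69377 → 3477497/69377
APPEND 43: p_5 = 43·3477497 + 865051 = 150397422, q_5 = 43·69377 + 17258 = 3000469 → 150397422/3000469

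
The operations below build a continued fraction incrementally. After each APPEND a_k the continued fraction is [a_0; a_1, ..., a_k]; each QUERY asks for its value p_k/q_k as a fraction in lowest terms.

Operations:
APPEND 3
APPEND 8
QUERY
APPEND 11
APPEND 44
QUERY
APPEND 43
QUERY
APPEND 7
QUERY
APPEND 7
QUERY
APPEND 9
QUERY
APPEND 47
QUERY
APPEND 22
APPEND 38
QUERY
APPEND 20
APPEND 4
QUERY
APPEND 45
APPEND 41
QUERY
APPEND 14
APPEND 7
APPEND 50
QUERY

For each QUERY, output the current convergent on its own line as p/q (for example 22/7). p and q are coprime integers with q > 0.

25/8
12257/3924
527329/168821
3703560/1185671
26452249/8468518
241773801/77402333
11389820896/3646378169
9542467494390/3054959816107
773943138379642/247772935992871
1436534140325392965/459897199098651697
7143246980604827304513/2286864743852123932394

APPEND 3: p_0 = 3·1 + 0 = 3, q_0 = 3·0 + 1 = 1 → 3/1
APPEND 8: p_1 = 8·3 + 1 = 25, q_1 = 8·1 + 0 = 8 → 25/8
APPEND 11: p_2 = 11·25 + 3 = 278, q_2 = 11·8 + 1 = 89 → 278/89
APPEND 44: p_3 = 44·278 + 25 = 12257, q_3 = 44·89 + 8 = 3924 → 12257/3924
APPEND 43: p_4 = 43·12257 + 278 = 527329, q_4 = 43·3924 + 89 = 168821 → 527329/168821
APPEND 7: p_5 = 7·527329 + 12257 = 3703560, q_5 = 7·168821 + 3924 = 1185671 → 3703560/1185671
APPEND 7: p_6 = 7·3703560 + 527329 = 26452249, q_6 = 7·1185671 + 168821 = 8468518 → 26452249/8468518
APPEND 9: p_7 = 9·26452249 + 3703560 = 241773801, q_7 = 9·8468518 + 1185671 = 77402333 → 241773801/77402333
APPEND 47: p_8 = 47·241773801 + 26452249 = 11389820896, q_8 = 47·77402333 + 8468518 = 3646378169 → 11389820896/3646378169
APPEND 22: p_9 = 22·11389820896 + 241773801 = 250817833513, q_9 = 22·3646378169 + 77402333 = 80297722051 → 250817833513/80297722051
APPEND 38: p_10 = 38·250817833513 + 11389820896 = 9542467494390, q_10 = 38·80297722051 + 3646378169 = 3054959816107 → 9542467494390/3054959816107
APPEND 20: p_11 = 20·9542467494390 + 250817833513 = 191100167721313, q_11 = 20·3054959816107 + 80297722051 = 61179494044191 → 191100167721313/61179494044191
APPEND 4: p_12 = 4·191100167721313 + 9542467494390 = 773943138379642, q_12 = 4·61179494044191 + 3054959816107 = 247772935992871 → 773943138379642/247772935992871
APPEND 45: p_13 = 45·773943138379642 + 191100167721313 = 35018541394805203, q_13 = 45·247772935992871 + 61179494044191 = 11210961613723386 → 35018541394805203/11210961613723386
APPEND 41: p_14 = 41·35018541394805203 + 773943138379642 = 1436534140325392965, q_14 = 41·11210961613723386 + 247772935992871 = 459897199098651697 → 1436534140325392965/459897199098651697
APPEND 14: p_15 = 14·1436534140325392965 + 35018541394805203 = 20146496505950306713, q_15 = 14·459897199098651697 + 11210961613723386 = 6449771748994847144 → 20146496505950306713/6449771748994847144
APPEND 7: p_16 = 7·20146496505950306713 + 1436534140325392965 = 142462009681977539956, q_16 = 7·6449771748994847144 + 459897199098651697 = 45608299442062581705 → 142462009681977539956/45608299442062581705
APPEND 50: p_17 = 50·142462009681977539956 + 20146496505950306713 = 7143246980604827304513, q_17 = 50·45608299442062581705 + 6449771748994847144 = 2286864743852123932394 → 7143246980604827304513/2286864743852123932394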